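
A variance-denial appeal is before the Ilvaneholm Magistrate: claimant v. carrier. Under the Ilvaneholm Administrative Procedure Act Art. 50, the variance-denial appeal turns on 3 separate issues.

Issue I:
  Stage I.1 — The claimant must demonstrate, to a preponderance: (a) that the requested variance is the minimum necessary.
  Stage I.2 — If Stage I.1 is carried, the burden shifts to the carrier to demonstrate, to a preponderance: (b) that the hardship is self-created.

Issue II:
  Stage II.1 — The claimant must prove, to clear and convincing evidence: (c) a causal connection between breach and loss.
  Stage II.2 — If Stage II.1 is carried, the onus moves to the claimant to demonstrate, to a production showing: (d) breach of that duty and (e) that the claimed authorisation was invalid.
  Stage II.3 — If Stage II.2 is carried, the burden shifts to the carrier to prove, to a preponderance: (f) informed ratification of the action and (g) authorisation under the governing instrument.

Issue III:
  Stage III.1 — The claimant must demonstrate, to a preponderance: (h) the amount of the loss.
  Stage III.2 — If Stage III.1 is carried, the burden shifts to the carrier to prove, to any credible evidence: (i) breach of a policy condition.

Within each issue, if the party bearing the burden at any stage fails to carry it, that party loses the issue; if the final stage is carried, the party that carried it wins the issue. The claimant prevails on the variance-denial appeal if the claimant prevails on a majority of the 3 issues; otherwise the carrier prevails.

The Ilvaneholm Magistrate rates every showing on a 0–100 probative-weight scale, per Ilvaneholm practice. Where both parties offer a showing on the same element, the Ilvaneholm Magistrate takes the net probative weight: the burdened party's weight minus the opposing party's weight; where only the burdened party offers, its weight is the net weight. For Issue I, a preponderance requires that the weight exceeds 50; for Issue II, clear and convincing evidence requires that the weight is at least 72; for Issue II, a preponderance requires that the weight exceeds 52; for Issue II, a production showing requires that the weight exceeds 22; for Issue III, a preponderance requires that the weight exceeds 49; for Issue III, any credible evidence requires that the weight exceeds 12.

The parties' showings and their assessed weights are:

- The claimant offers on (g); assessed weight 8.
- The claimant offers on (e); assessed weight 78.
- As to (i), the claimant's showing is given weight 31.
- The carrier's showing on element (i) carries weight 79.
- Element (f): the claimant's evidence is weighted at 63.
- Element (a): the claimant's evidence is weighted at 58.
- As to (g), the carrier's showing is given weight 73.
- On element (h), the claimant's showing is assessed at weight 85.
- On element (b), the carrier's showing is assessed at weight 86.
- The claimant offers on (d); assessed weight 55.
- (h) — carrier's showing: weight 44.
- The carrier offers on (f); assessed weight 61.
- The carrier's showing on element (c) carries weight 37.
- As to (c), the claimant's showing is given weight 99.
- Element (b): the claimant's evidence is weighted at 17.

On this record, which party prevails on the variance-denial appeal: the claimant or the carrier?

carrier

— Issue I —
At Stage I.1 the claimant must meet a preponderance (weight exceeds 50): on (a) the weight is 58, which does exceed 50, so (a) meets the standard.
  Stage I.1 is satisfied; the onus moves to the carrier.
At Stage I.2 the carrier must meet a preponderance (weight exceeds 50): on (b) the weight is 86 less the opposing 17 gives net 69, > 50, so (b) meets the standard.
  The carrier carries the last stage.
With every stage satisfied, the carrier prevails on this issue.
— Issue II —
Stage II.1 (claimant, clear and convincing evidence, weight is at least 72): (c) net 99−37=62 < 72 — fails.
  The claimant does not carry Stage II.1.
So the carrier prevails on this issue.
— Issue III —
Stage III.1 (claimant, a preponderance, weight exceeds 49): (h) net 85−44=41 ≤ 49 — fails.
  The claimant does not carry Stage III.1.
The analysis ends at Stage III.1; the carrier prevails on this issue.
Per-issue: Issue I → carrier; Issue II → carrier; Issue III → carrier. The claimant must prevail on a majority of issues; overall, the carrier prevails.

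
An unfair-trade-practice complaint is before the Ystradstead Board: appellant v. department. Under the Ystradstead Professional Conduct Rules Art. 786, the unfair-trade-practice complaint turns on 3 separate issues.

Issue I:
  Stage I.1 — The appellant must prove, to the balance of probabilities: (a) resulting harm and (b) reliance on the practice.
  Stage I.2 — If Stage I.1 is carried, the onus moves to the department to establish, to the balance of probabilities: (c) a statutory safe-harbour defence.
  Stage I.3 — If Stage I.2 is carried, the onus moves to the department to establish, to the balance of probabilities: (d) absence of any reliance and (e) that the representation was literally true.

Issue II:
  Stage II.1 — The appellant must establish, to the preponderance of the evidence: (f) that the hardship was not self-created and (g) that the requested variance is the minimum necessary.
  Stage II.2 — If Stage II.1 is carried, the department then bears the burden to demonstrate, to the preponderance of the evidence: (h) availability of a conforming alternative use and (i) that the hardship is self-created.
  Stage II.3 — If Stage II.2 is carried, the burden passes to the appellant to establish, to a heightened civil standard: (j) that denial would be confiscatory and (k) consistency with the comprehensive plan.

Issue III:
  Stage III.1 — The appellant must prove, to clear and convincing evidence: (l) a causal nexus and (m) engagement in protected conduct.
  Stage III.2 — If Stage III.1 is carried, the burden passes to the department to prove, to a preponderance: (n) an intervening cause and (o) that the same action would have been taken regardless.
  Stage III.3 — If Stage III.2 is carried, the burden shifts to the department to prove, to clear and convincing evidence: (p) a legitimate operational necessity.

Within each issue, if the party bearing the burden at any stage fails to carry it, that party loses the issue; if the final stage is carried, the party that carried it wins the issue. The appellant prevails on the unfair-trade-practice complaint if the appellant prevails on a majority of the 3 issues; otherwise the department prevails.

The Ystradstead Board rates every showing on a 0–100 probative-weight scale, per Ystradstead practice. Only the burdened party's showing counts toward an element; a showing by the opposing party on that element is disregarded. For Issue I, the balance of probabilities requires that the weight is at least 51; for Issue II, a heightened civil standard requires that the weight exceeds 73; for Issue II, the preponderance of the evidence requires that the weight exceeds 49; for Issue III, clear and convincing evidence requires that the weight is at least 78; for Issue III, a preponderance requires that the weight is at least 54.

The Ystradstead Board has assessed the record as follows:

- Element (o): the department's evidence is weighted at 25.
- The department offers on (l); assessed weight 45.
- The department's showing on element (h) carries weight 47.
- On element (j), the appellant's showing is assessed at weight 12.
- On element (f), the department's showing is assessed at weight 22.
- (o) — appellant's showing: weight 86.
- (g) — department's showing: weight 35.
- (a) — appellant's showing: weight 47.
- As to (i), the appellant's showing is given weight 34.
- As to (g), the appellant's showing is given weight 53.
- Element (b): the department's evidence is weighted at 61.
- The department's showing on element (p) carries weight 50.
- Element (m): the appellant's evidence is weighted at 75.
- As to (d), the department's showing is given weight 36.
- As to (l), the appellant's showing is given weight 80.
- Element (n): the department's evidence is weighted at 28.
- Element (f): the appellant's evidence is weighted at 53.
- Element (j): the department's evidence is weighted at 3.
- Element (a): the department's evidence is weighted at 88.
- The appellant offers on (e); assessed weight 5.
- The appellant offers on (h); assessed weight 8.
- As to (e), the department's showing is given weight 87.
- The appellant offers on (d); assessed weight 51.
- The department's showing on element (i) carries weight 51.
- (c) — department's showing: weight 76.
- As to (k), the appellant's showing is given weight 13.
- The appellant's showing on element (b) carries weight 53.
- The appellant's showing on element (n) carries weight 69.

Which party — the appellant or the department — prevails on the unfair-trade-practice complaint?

department

— Issue I —
Stage I.1 (appellant, the balance of probabilities, weight is at least 51): (a) 47 (department's 88 disregarded) < 51 — fails; (b) 53 (department's 61 disregarded) ≥ 51 — meets.
  Stage I.1 not carried; the appellant fails its burden.
The department prevails on this issue.
— Issue II —
At Stage II.1 the appellant must meet the preponderance of the evidence (weight exceeds 49): on (f) the weight is 53 (the department's 22 is given no effect), > 49, so (f) meets the standard; on (g) the weight is 53 (the department's 35 is given no effect), > 49, so (g) meets the standard.
  Stage II.1 carried; the burden shifts to the department.
At Stage II.2 the department must meet the preponderance of the evidence (weight exceeds 49): on (h) the weight is 47 (the appellant's 8 is given no effect), which does not exceed 49, so (h) does not meet the standard; on (i) the weight is 51 (the appellant's 34 is given no effect), which does exceed 49, so (i) meets the standard.
  The department does not carry Stage II.2.
So the appellant prevails on this issue.
— Issue III —
At Stage III.1 the appellant must meet clear and convincing evidence (weight is at least 78): on (l) the weight is 80 (the department's 45 is given no effect), ≥ 78, so (l) meets the standard; on (m) the weight is 75, which does not reach 78, so (m) does not meet the standard.
  Stage III.1 not carried; the appellant fails its burden.
The department prevails on this issue.
Per-issue: Issue I → department; Issue II → appellant; Issue III → department. The appellant must prevail on a majority of issues; overall, the department prevails.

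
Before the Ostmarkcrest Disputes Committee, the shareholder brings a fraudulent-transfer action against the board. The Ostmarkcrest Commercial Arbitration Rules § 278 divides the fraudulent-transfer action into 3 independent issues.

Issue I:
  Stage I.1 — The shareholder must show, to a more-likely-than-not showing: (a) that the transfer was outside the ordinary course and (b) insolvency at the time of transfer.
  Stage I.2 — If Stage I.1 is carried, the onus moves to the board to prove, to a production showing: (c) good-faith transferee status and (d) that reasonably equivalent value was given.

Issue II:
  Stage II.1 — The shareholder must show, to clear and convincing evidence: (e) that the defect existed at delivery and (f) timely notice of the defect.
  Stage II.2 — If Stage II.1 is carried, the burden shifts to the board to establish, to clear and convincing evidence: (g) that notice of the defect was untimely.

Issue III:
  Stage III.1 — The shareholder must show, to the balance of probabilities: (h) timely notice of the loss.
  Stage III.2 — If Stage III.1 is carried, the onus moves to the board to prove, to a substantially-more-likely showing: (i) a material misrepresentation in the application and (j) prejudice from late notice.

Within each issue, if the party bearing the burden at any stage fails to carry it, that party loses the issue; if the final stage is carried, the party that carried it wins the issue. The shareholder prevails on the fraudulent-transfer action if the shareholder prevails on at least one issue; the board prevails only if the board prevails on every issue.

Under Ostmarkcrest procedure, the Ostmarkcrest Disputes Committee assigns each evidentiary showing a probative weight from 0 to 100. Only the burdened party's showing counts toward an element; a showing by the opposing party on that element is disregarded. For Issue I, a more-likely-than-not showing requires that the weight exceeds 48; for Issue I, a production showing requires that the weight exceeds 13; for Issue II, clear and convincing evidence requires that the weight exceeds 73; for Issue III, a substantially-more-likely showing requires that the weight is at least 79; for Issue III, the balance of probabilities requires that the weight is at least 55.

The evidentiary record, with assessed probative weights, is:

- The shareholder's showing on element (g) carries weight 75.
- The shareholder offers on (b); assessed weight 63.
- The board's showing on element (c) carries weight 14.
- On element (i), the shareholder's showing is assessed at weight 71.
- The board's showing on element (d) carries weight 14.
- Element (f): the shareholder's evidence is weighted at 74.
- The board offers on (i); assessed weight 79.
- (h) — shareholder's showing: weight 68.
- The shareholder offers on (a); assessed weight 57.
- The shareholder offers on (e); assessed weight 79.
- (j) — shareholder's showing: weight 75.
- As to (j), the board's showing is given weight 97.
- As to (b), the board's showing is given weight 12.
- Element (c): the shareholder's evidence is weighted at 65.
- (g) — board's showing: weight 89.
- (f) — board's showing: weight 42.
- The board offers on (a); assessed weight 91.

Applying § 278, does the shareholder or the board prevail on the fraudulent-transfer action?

board

— Issue I —
Stage I.1 (shareholder, a more-likely-than-not showing, weight exceeds 48): (a) 57 (board's 91 disregarded) > 48 — meets; (b) 63 (board's 12 disregarded) > 48 — meets.
  All elements met. The burden passes to the board.
Stage I.2 (board, a production showing, weight exceeds 13): (c) 14 (shareholder's 65 disregarded) > 13 — meets; (d) 14 > 13 — meets.
  Stage I.2 carried; the final stage is satisfied.
All stages carried — the board prevails on this issue.
— Issue II —
At Stage II.1 the shareholder must meet clear and convincing evidence (weight exceeds 73): on (e) the weight is 79, which does exceed 73, so (e) meets the standard; on (f) the weight is 74 (the board's 42 is given no effect), > 73, so (f) meets the standard.
  All elements met. The burden passes to the board.
At Stage II.2 the board must meet clear and convincing evidence (weight exceeds 73): on (g) the weight is 89 (the shareholder's 75 is given no effect), > 73, so (g) meets the standard.
  Stage II.2 carried; the final stage is satisfied.
Every stage carried; the board prevails on this issue.
— Issue III —
Stage III.1 (shareholder, the balance of probabilities, weight is at least 55): (h) 68 ≥ 55 — meets.
  The shareholder carries Stage III.1; the board now bears the burden.
Stage III.2 (board, a substantially-more-likely showing, weight is at least 79): (i) 79 (shareholder's 71 disregarded) ≥ 79 — meets; (j) 97 (shareholder's 75 disregarded) ≥ 79 — meets.
  Stage III.2 carried; the final stage is satisfied.
All stages carried — the board prevails on this issue.
Per-issue: Issue I → board; Issue II → board; Issue III → board. The shareholder must prevail on at least one issue; overall, the board prevails.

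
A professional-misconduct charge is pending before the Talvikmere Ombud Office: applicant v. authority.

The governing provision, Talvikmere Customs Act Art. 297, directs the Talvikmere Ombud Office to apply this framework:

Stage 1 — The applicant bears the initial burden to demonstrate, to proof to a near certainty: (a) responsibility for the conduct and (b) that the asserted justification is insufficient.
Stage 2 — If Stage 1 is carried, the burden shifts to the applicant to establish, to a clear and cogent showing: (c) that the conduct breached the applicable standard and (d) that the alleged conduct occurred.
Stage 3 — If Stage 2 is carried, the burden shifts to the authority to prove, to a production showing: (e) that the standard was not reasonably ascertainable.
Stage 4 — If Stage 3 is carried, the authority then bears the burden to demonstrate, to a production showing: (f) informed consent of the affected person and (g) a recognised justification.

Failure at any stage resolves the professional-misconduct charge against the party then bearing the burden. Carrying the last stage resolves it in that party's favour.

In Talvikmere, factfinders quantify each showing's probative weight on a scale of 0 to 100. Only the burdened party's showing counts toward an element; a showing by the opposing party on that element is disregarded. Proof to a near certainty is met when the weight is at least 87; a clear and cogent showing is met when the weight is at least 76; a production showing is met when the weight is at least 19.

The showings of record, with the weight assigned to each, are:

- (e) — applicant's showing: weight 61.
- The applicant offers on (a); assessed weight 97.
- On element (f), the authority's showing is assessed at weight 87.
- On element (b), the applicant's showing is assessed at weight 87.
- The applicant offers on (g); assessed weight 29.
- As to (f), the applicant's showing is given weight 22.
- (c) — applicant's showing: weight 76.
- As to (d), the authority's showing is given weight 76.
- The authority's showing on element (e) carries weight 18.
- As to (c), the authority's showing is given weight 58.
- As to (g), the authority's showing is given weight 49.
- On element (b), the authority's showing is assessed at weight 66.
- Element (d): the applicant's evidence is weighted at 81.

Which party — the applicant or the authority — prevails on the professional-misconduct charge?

applicant

At Stage 1 the applicant must meet proof to a near certainty (weight is at least 87): on (a) the weight is 97, which does reach 87, so (a) meets the standard; on (b) the weight is 87 (the authority's 66 is given no effect), ≥ 87, so (b) meets the standard.
  Stage 1 is satisfied; the applicant continues to bear the burden.
At Stage 2 the applicant must meet a clear and cogent showing (weight is at least 76): on (c) the weight is 76 (the authority's 58 is given no effect), which does reach 76, so (c) meets the standard; on (d) the weight is 81 (the authority's 76 is given no effect), ≥ 76, so (d) meets the standard.
  The applicant carries Stage 2; the authority now bears the burden.
At Stage 3 the authority must meet a production showing (weight is at least 19): on (e) the weight is 18 (the applicant's 61 is given no effect), which does not reach 19, so (e) does not meet the standard.
  Stage 3 not carried; the authority fails its burden.
The applicant prevails.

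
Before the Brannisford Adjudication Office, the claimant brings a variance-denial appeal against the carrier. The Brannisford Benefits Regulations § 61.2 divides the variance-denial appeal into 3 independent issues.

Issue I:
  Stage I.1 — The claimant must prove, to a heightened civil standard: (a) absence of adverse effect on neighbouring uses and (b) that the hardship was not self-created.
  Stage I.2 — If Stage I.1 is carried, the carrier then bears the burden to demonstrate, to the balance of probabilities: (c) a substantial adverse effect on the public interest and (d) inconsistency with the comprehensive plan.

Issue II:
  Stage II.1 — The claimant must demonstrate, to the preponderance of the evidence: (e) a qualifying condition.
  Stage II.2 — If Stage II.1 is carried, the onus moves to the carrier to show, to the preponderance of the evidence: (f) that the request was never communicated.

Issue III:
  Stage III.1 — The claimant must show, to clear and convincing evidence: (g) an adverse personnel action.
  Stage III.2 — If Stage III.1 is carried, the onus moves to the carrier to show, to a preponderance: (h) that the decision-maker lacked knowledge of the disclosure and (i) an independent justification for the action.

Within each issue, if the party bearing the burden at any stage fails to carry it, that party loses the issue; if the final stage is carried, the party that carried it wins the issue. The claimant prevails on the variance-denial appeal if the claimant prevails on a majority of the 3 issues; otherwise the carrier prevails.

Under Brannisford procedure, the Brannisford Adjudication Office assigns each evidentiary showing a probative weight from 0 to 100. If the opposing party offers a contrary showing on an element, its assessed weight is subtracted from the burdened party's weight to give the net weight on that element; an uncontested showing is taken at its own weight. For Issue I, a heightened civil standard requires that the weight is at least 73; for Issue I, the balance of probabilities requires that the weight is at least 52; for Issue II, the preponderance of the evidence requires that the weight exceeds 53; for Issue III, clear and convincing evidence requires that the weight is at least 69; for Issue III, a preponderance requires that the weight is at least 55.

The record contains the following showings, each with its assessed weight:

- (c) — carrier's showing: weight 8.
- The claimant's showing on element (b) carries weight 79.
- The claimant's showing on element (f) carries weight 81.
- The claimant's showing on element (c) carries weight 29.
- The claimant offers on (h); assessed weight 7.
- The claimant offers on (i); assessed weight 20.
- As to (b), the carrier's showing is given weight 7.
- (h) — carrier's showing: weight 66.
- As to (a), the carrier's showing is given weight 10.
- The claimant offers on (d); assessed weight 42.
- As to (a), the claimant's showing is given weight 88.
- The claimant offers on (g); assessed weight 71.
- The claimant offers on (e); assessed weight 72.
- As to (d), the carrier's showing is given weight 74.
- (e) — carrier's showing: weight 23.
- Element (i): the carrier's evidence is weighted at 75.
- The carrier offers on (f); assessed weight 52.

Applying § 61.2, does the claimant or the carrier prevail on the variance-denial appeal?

carrier

— Issue I —
Stage I.1 — burden on claimant; standard: a heightened civil standard (weight is at least 73).
    (a): 88 − 10 = 78 ≥ 73 [met]
    (b): 79 − 7 = 72 < 73 [not met]
  The claimant does not carry Stage I.1.
The analysis ends at Stage I.1; the carrier prevails on this issue.
— Issue II —
Stage II.1 (claimant, the preponderance of the evidence, weight exceeds 53): (e) net 72−23=49 ≤ 53 — fails.
  The claimant does not carry Stage II.1.
The analysis ends at Stage II.1; the carrier prevails on this issue.
— Issue III —
Stage III.1 (claimant, clear and convincing evidence, weight is at least 69): (g) 71 ≥ 69 — meets.
  All elements met. The burden passes to the carrier.
Stage III.2 (carrier, a preponderance, weight is at least 55): (h) net 66−7=59 ≥ 55 — meets; (i) net 75−20=55 ≥ 55 — meets.
  All elements met at the final stage.
All stages carried — the carrier prevails on this issue.
Per-issue: Issue I → carrier; Issue II → carrier; Issue III → carrier. The claimant must prevail on a majority of issues; overall, the carrier prevails.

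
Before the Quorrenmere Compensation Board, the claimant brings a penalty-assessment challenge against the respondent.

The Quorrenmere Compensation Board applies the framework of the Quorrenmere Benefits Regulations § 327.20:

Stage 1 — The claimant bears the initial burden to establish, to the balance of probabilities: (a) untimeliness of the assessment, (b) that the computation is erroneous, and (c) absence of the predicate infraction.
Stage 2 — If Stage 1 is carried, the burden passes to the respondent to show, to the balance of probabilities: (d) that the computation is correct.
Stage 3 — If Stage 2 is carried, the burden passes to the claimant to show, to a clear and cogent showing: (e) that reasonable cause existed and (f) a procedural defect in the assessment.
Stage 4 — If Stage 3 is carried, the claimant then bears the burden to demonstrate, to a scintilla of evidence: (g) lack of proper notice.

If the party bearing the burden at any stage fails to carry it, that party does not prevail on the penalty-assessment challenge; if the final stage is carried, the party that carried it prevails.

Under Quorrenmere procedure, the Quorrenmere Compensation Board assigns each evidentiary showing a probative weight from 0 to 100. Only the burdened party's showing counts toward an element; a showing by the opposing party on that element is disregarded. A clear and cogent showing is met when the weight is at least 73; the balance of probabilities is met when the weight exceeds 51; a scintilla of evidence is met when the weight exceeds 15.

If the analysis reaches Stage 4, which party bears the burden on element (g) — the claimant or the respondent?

Stage 4's rule assigns the burden to the claimant (to a scintilla of evidence).

claimant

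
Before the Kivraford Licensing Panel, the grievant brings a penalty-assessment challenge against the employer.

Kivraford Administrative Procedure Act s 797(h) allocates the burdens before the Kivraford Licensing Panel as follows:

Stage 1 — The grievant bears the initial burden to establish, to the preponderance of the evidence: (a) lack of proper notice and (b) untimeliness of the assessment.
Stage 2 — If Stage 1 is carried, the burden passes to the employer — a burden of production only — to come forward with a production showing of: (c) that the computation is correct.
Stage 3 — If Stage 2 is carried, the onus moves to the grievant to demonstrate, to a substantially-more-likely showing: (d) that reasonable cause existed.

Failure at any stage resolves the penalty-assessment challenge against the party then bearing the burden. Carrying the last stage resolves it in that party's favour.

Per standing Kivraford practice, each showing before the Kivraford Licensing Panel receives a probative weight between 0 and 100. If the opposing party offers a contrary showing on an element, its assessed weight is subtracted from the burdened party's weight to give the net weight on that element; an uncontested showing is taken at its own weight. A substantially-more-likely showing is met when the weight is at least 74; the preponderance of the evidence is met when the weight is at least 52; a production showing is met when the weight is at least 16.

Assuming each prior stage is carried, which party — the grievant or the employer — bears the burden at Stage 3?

grievant

Stage 3's rule assigns the burden to the grievant (to a substantially-more-likely showing).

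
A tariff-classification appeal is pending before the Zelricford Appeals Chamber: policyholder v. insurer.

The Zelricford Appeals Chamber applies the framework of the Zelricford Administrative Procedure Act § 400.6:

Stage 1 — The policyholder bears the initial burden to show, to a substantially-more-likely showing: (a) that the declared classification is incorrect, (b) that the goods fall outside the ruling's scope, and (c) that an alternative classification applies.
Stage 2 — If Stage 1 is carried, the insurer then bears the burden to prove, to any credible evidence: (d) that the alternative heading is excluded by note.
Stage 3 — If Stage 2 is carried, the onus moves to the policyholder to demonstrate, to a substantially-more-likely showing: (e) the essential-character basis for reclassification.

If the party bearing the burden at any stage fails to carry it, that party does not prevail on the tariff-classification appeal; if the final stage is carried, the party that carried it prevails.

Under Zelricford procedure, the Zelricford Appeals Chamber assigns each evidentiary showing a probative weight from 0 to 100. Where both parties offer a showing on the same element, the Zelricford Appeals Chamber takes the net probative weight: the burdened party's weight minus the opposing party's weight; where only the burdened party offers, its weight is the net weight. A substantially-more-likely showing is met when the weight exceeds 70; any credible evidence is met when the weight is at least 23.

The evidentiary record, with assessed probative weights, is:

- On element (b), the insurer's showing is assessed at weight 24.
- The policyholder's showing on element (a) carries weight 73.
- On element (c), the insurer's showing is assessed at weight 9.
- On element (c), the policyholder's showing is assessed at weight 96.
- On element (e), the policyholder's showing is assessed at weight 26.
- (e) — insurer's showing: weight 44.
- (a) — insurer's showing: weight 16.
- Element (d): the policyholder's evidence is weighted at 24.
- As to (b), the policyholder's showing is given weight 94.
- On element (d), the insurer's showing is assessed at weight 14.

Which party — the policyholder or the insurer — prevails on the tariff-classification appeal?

insurer

Stage 1 — burden on policyholder; standard: a substantially-more-likely showing (weight exceeds 70).
    (a): 73 − 16 = 57 ≤ 70 [not met]
    (b): 94 − 24 = 70 ≤ 70 [not met]
    (c): 96 − 9 = 87 > 70 [met]
  The policyholder does not carry Stage 1.
The analysis ends at Stage 1; the insurer prevails.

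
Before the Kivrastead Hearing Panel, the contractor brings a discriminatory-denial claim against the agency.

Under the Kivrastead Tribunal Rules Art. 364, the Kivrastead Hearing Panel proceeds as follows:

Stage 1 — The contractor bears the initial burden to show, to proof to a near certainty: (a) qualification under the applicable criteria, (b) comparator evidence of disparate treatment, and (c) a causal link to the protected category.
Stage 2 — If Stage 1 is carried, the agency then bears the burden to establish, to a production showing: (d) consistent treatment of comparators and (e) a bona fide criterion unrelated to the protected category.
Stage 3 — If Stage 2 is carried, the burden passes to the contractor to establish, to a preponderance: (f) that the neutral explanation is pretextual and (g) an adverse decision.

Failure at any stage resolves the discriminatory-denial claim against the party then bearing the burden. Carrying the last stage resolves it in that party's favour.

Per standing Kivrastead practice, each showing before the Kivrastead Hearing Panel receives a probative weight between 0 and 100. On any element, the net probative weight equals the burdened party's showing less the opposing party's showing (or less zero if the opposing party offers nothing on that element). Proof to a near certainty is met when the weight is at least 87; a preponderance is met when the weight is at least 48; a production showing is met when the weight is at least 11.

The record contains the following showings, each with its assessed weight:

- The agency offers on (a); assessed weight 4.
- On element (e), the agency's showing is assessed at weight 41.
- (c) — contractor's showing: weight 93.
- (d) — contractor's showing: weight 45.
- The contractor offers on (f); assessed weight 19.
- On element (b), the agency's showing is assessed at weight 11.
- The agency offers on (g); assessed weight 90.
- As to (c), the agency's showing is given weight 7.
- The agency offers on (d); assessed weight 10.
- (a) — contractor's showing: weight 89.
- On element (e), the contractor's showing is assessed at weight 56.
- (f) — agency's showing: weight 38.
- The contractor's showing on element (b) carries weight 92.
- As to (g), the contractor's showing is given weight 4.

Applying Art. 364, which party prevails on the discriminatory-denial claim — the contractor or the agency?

Stage 1 (contractor, proof to a near certainty, weight is at least 87): (a) net 89−4=85 < 87 — fails; (b) net 92−11=81 < 87 — fails; (c) net 93−7=86 < 87 — fails.
  Stage 1 not carried; the contractor fails its burden.
So the agency prevails.

agency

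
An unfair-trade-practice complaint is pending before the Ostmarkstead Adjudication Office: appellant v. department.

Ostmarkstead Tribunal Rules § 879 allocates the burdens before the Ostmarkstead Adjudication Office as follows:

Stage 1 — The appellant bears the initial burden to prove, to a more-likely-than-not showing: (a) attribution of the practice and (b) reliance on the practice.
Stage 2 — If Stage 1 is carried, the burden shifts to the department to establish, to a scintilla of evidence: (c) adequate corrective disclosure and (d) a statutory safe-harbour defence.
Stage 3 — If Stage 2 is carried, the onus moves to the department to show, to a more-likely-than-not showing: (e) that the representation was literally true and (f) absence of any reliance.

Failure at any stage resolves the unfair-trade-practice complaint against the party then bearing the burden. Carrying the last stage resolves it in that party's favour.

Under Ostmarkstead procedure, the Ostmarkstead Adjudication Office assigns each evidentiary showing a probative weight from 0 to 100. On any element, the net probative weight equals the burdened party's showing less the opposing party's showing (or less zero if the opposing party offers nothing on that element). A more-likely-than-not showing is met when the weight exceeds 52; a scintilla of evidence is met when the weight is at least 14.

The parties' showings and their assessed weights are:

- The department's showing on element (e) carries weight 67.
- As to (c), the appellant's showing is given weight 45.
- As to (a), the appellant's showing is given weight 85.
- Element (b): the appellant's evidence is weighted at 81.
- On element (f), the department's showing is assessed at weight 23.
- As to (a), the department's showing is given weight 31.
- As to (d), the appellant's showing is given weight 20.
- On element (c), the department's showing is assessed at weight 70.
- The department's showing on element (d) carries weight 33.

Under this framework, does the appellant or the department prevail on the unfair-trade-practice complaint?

appellant

Stage 1 — burden on appellant; standard: a more-likely-than-not showing (weight exceeds 52).
    (a): 85 − 31 = 54 > 52 [met]
    (b): 81 > 52 [met]
  The appellant carries Stage 1; the department now bears the burden.
Stage 2 — burden on department; standard: a scintilla of evidence (weight is at least 14).
    (c): 70 − 45 = 25 ≥ 14 [met]
    (d): 33 − 20 = 13 < 14 [not met]
  Stage 2 not carried; the department fails its burden.
The analysis ends at Stage 2; the appellant prevails.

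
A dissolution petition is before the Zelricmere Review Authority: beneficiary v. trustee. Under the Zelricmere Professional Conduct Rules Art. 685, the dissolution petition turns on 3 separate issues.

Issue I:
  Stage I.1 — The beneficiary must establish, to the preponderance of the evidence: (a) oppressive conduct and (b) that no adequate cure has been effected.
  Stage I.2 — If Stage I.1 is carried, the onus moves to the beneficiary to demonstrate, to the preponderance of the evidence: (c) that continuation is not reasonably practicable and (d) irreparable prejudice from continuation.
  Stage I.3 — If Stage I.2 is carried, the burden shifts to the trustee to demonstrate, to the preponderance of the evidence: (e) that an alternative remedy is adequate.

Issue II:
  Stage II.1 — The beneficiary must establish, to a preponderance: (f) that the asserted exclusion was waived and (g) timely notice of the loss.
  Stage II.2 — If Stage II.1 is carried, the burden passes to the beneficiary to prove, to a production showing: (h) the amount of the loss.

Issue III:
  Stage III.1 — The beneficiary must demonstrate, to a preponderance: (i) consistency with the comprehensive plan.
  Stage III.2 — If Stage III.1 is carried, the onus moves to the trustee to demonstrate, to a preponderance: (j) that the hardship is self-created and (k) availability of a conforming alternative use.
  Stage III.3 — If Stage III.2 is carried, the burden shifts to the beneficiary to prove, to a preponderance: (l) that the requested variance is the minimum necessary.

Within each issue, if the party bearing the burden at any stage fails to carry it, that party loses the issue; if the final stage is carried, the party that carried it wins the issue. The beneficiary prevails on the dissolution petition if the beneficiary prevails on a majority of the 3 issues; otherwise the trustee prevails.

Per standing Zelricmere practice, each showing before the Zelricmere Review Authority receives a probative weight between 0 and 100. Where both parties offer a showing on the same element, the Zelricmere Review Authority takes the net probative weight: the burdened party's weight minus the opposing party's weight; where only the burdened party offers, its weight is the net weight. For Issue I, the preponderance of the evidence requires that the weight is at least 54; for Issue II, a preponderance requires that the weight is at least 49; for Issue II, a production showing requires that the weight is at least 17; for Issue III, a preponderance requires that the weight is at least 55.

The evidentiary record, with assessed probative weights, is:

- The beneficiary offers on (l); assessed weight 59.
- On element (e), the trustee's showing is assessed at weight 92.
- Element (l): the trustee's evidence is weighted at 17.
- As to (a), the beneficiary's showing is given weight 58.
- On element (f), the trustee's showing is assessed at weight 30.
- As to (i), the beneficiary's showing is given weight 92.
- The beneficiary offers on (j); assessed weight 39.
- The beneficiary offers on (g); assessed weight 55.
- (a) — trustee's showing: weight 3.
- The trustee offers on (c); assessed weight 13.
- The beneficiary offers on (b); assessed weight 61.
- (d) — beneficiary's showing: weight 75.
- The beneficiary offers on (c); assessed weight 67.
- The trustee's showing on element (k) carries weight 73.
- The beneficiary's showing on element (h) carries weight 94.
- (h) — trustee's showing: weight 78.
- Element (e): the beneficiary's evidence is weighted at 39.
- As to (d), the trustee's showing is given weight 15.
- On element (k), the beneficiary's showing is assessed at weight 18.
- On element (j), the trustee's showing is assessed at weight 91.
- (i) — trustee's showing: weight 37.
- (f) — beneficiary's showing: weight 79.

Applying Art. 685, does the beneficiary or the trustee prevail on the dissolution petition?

beneficiary

— Issue I —
Stage I.1 (beneficiary, the preponderance of the evidence, weight is at least 54): (a) net 58−3=55 ≥ 54 — meets; (b) 61 ≥ 54 — meets.
  Stage I.1 carried; the burden remains with the beneficiary.
Stage I.2 (beneficiary, the preponderance of the evidence, weight is at least 54): (c) net 67−13=54 ≥ 54 — meets; (d) net 75−15=60 ≥ 54 — meets.
  The beneficiary carries Stage I.2; the trustee now bears the burden.
Stage I.3 (trustee, the preponderance of the evidence, weight is at least 54): (e) net 92−39=53 < 54 — fails.
  Not every element is met, so the trustee fails to carry Stage I.3.
The beneficiary prevails on this issue.
— Issue II —
At Stage II.1 the beneficiary must meet a preponderance (weight is at least 49): on (f) the weight is 79 less the opposing 30 gives net 49, which does reach 49, so (f) meets the standard; on (g) the weight is 55, ≥ 49, so (g) meets the standard.
  Stage II.1 carried; the burden remains with the beneficiary.
At Stage II.2 the beneficiary must meet a production showing (weight is at least 17): on (h) the weight is 94 less the opposing 78 gives net 16, < 17, so (h) does not meet the standard.
  Not every element is met, so the beneficiary fails to carry Stage II.2.
The analysis ends at Stage II.2; the trustee prevails on this issue.
— Issue III —
Stage III.1 (beneficiary, a preponderance, weight is at least 55): (i) net 92−37=55 ≥ 55 — meets.
  All elements met. The burden passes to the trustee.
Stage III.2 (trustee, a preponderance, weight is at least 55): (j) net 91−39=52 < 55 — fails; (k) net 73−18=55 ≥ 55 — meets.
  Stage III.2 not carried; the trustee fails its burden.
The beneficiary prevails on this issue.
Per-issue: Issue I → beneficiary; Issue II → trustee; Issue III → beneficiary. The beneficiary must prevail on a majority of issues; overall, the beneficiary prevails.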